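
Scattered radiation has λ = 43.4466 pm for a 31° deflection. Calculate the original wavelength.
43.1000 pm

From λ' = λ + Δλ, we have λ = λ' - Δλ

First calculate the Compton shift:
Δλ = λ_C(1 - cos θ)
Δλ = 2.4263 × (1 - cos(31°))
Δλ = 2.4263 × 0.1428
Δλ = 0.3466 pm

Initial wavelength:
λ = λ' - Δλ
λ = 43.4466 - 0.3466
λ = 43.1000 pm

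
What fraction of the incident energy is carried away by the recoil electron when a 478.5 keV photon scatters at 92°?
0.4921 (or 49.21%)

Calculate initial and final photon energies:

Initial: E₀ = 478.5 keV → λ₀ = 2.5911 pm
Compton shift: Δλ = 2.5110 pm
Final wavelength: λ' = 5.1021 pm
Final energy: E' = 243.0068 keV

Fractional energy loss:
(E₀ - E')/E₀ = (478.5000 - 243.0068)/478.5000
= 235.4932/478.5000
= 0.4921
= 49.21%

(Intermediate values are shown rounded; full precision is carried through to the final answer.)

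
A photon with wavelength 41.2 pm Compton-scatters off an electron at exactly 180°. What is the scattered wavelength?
46.0526 pm

Using the Compton formula: λ' = λ + λ_C(1 − cos θ)

For θ = 180°, cos θ = -1 (exact) = -1.0000, so:
1 − cos 180° = 1 − (-1) = 2.0000

Δλ = λ_C × 2.0000 = 2.4263 × 2.0000 = 4.8526 pm

λ' = 41.2 + 4.8526 = 46.0526 pm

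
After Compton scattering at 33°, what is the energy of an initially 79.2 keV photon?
77.2680 keV

First convert energy to wavelength:
λ = hc/E, with hc ≈ 1239.842 keV·pm (i.e. 1239.842 eV·nm)

For E = 79.2 keV = 79200 eV:
λ = 1239.842 keV·pm / 79.2 keV
λ = 15.6546 pm

Calculate the Compton shift:
Δλ = λ_C(1 - cos(33°)) = 2.4263 × 0.1613
Δλ = 0.3914 pm

Final wavelength:
λ' = 15.6546 + 0.3914 = 16.0460 pm

Final energy:
E' = hc/λ' = 1239.842 / 16.0460 = 77.2680 keV

(Intermediate values are shown rounded; full precision is carried through to the final answer.)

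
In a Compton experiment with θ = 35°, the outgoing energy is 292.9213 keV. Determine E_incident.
326.8000 keV

Convert final energy to wavelength (hc ≈ 1239.842 keV·pm):
λ' = hc/E' = 1239.842 / 292.9213 = 4.2327 pm

Calculate the Compton shift:
Δλ = λ_C(1 - cos(35°))
Δλ = 2.4263 × (1 - cos(35°))
Δλ = 0.4388 pm

Initial wavelength:
λ = λ' - Δλ = 4.2327 - 0.4388 = 3.7939 pm

Initial energy:
E = hc/λ = 1239.842 / 3.7939 = 326.8000 keV

(Intermediate values are shown rounded; full precision is carried through to the final answer.)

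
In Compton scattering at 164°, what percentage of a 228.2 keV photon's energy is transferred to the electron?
0.4669 (or 46.69%)

Calculate initial and final photon energies:

Initial: E₀ = 228.2 keV → λ₀ = 5.4331 pm
Compton shift: Δλ = 4.7586 pm
Final wavelength: λ' = 10.1918 pm
Final energy: E' = 121.6513 keV

Fractional energy loss:
(E₀ - E')/E₀ = (228.2000 - 121.6513)/228.2000
= 106.5487/228.2000
= 0.4669
= 46.69%

(Intermediate values are shown rounded; full precision is carried through to the final answer.)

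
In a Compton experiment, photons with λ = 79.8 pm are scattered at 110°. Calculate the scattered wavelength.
83.0562 pm

Using the Compton scattering formula:
λ' = λ + Δλ = λ + λ_C(1 - cos θ)

Given:
- Initial wavelength λ = 79.8 pm
- Scattering angle θ = 110°
- Compton wavelength λ_C ≈ 2.4263 pm

Calculate the shift:
Δλ = 2.4263 × (1 - cos(110°))
Δλ = 2.4263 × 1.3420
Δλ = 3.2562 pm

Final wavelength:
λ' = 79.8 + 3.2562 = 83.0562 pm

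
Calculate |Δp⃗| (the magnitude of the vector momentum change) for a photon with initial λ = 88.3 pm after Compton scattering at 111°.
1.2147e-23 kg·m/s

Photon momentum magnitude is p = h/λ.

Initial momentum:
p₀ = h/λ = 6.6261e-34/8.8300e-11 = 7.5040e-24 kg·m/s

After scattering:
λ' = λ + Δλ = 88.3 + 3.2958 = 91.5958 pm
p' = h/λ' = 6.6261e-34/9.1596e-11 = 7.2340e-24 kg·m/s

Momentum is a vector; the scattered photon's direction makes angle θ = 111° with the incident direction. The magnitude of the vector change Δp⃗ = p⃗₀ − p⃗' is found from the law of cosines:
|Δp⃗|² = p₀² + p'² − 2p₀p'cos θ
|Δp⃗|² = (7.5040e-24)² + (7.2340e-24)² − 2·7.5040e-24·7.2340e-24·cos(111°)
|Δp⃗| = 1.2147e-23 kg·m/s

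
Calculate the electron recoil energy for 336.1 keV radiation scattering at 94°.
138.8133 keV

By energy conservation: K_e = E_initial - E_final

First find the scattered photon energy:
Initial wavelength: λ = hc/E = 3.6889 pm
Compton shift: Δλ = λ_C(1 - cos(94°)) = 2.5956 pm
Final wavelength: λ' = 3.6889 + 2.5956 = 6.2845 pm
Final photon energy: E' = hc/λ' = 197.2867 keV

Electron kinetic energy:
K_e = E - E' = 336.1000 - 197.2867 = 138.8133 keV

(Intermediate values are shown rounded; full precision is carried through to the final answer.)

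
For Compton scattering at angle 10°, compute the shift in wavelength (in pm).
0.0369 pm

Using the Compton scattering formula:
Δλ = λ_C(1 - cos θ)

where λ_C = h/(m_e·c) ≈ 2.4263 pm is the Compton wavelength of an electron.

For θ = 10°:
cos(10°) = 0.9848
1 - cos(10°) = 0.0152

Δλ = 2.4263 × 0.0152
Δλ = 0.0369 pm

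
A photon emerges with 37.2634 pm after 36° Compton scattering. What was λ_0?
36.8000 pm

From λ' = λ + Δλ, we have λ = λ' - Δλ

First calculate the Compton shift:
Δλ = λ_C(1 - cos θ)
Δλ = 2.4263 × (1 - cos(36°))
Δλ = 2.4263 × 0.1910
Δλ = 0.4634 pm

Initial wavelength:
λ = λ' - Δλ
λ = 37.2634 - 0.4634
λ = 36.8000 pm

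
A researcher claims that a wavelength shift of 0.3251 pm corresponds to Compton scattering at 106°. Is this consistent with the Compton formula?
No, inconsistent

Calculate the expected shift for θ = 106°:

Δλ_expected = λ_C(1 - cos(106°))
Δλ_expected = 2.4263 × (1 - cos(106°))
Δλ_expected = 2.4263 × 1.2756
Δλ_expected = 3.0951 pm

Given shift: 0.3251 pm
Expected shift: 3.0951 pm
Difference: 2.7700 pm

The values do not match. The given shift corresponds to θ ≈ 30.0°, not 106°.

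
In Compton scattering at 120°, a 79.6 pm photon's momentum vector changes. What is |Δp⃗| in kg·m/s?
1.4104e-23 kg·m/s

Photon momentum magnitude is p = h/λ.

Initial momentum:
p₀ = h/λ = 6.6261e-34/7.9600e-11 = 8.3242e-24 kg·m/s

After scattering:
λ' = λ + Δλ = 79.6 + 3.6395 = 83.2395 pm
p' = h/λ' = 6.6261e-34/8.3239e-11 = 7.9603e-24 kg·m/s

Momentum is a vector; the scattered photon's direction makes angle θ = 120° with the incident direction. The magnitude of the vector change Δp⃗ = p⃗₀ − p⃗' is found from the law of cosines:
|Δp⃗|² = p₀² + p'² − 2p₀p'cos θ
|Δp⃗|² = (8.3242e-24)² + (7.9603e-24)² − 2·8.3242e-24·7.9603e-24·cos(120°)
|Δp⃗| = 1.4104e-23 kg·m/s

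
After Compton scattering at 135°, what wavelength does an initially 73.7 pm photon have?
77.8420 pm

Using the Compton formula: λ' = λ + λ_C(1 − cos θ)

For θ = 135°, cos θ = -√2/2 (exact) ≈ -0.7071, so:
1 − cos 135° = 1 − (-√2/2) ≈ 1.7071

Δλ = λ_C × 1.7071 = 2.4263 × 1.7071 = 4.1420 pm

λ' = 73.7 + 4.1420 = 77.8420 pm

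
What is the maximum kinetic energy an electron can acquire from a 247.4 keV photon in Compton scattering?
121.7077 keV

Maximum energy transfer occurs at θ = 180° (backscattering).

Initial photon: E₀ = 247.4 keV → λ₀ = 5.0115 pm

Maximum Compton shift (at 180°):
Δλ_max = 2λ_C = 2 × 2.4263 = 4.8526 pm

Final wavelength:
λ' = 5.0115 + 4.8526 = 9.8641 pm

Minimum photon energy (maximum energy to electron):
E'_min = hc/λ' = 125.6923 keV

Maximum electron kinetic energy:
K_max = E₀ - E'_min = 247.4000 - 125.6923 = 121.7077 keV

(Intermediate values are shown rounded; full precision is carried through to the final answer.)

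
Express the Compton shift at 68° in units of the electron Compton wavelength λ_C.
0.6254 λ_C

The Compton shift formula is:
Δλ = λ_C(1 - cos θ)

Dividing both sides by λ_C:
Δλ/λ_C = 1 - cos θ

For θ = 68°:
Δλ/λ_C = 1 - cos(68°)
Δλ/λ_C = 1 - 0.3746
Δλ/λ_C = 0.6254

This means the shift is 0.6254 × λ_C = 1.5174 pm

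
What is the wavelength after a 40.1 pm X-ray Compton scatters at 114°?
43.5132 pm

Using the Compton scattering formula:
λ' = λ + Δλ = λ + λ_C(1 - cos θ)

Given:
- Initial wavelength λ = 40.1 pm
- Scattering angle θ = 114°
- Compton wavelength λ_C ≈ 2.4263 pm

Calculate the shift:
Δλ = 2.4263 × (1 - cos(114°))
Δλ = 2.4263 × 1.4067
Δλ = 3.4132 pm

Final wavelength:
λ' = 40.1 + 3.4132 = 43.5132 pm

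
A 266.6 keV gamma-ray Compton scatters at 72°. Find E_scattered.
195.9571 keV

First convert energy to wavelength:
λ = hc/E, with hc ≈ 1239.842 keV·pm (i.e. 1239.842 eV·nm)

For E = 266.6 keV = 266600 eV:
λ = 1239.842 keV·pm / 266.6 keV
λ = 4.6506 pm

Calculate the Compton shift:
Δλ = λ_C(1 - cos(72°)) = 2.4263 × 0.6910
Δλ = 1.6765 pm

Final wavelength:
λ' = 4.6506 + 1.6765 = 6.3271 pm

Final energy:
E' = hc/λ' = 1239.842 / 6.3271 = 195.9571 keV

(Intermediate values are shown rounded; full precision is carried through to the final answer.)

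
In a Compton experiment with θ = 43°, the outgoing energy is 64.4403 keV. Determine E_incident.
66.7000 keV

Convert final energy to wavelength (hc ≈ 1239.842 keV·pm):
λ' = hc/E' = 1239.842 / 64.4403 = 19.2402 pm

Calculate the Compton shift:
Δλ = λ_C(1 - cos(43°))
Δλ = 2.4263 × (1 - cos(43°))
Δλ = 0.6518 pm

Initial wavelength:
λ = λ' - Δλ = 19.2402 - 0.6518 = 18.5883 pm

Initial energy:
E = hc/λ = 1239.842 / 18.5883 = 66.7000 keV

(Intermediate values are shown rounded; full precision is carried through to the final answer.)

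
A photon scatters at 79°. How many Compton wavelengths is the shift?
0.8092 λ_C

The Compton shift formula is:
Δλ = λ_C(1 - cos θ)

Dividing both sides by λ_C:
Δλ/λ_C = 1 - cos θ

For θ = 79°:
Δλ/λ_C = 1 - cos(79°)
Δλ/λ_C = 1 - 0.1908
Δλ/λ_C = 0.8092

This means the shift is 0.8092 × λ_C = 1.9633 pm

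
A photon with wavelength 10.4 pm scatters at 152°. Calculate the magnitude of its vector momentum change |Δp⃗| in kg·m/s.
1.0488e-22 kg·m/s

Photon momentum magnitude is p = h/λ.

Initial momentum:
p₀ = h/λ = 6.6261e-34/1.0400e-11 = 6.3712e-23 kg·m/s

After scattering:
λ' = λ + Δλ = 10.4 + 4.5686 = 14.9686 pm
p' = h/λ' = 6.6261e-34/1.4969e-11 = 4.4266e-23 kg·m/s

Momentum is a vector; the scattered photon's direction makes angle θ = 152° with the incident direction. The magnitude of the vector change Δp⃗ = p⃗₀ − p⃗' is found from the law of cosines:
|Δp⃗|² = p₀² + p'² − 2p₀p'cos θ
|Δp⃗|² = (6.3712e-23)² + (4.4266e-23)² − 2·6.3712e-23·4.4266e-23·cos(152°)
|Δp⃗| = 1.0488e-22 kg·m/s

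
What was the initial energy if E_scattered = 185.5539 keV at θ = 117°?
393.1001 keV

Convert final energy to wavelength (hc ≈ 1239.842 keV·pm):
λ' = hc/E' = 1239.842 / 185.5539 = 6.6818 pm

Calculate the Compton shift:
Δλ = λ_C(1 - cos(117°))
Δλ = 2.4263 × (1 - cos(117°))
Δλ = 3.5278 pm

Initial wavelength:
λ = λ' - Δλ = 6.6818 - 3.5278 = 3.1540 pm

Initial energy:
E = hc/λ = 1239.842 / 3.1540 = 393.1001 keV

(Intermediate values are shown rounded; full precision is carried through to the final answer.)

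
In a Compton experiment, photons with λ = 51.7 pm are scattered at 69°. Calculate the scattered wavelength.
53.2568 pm

Using the Compton scattering formula:
λ' = λ + Δλ = λ + λ_C(1 - cos θ)

Given:
- Initial wavelength λ = 51.7 pm
- Scattering angle θ = 69°
- Compton wavelength λ_C ≈ 2.4263 pm

Calculate the shift:
Δλ = 2.4263 × (1 - cos(69°))
Δλ = 2.4263 × 0.6416
Δλ = 1.5568 pm

Final wavelength:
λ' = 51.7 + 1.5568 = 53.2568 pm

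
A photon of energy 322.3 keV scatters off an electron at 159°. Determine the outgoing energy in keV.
145.2091 keV

First convert energy to wavelength:
λ = hc/E, with hc ≈ 1239.842 keV·pm (i.e. 1239.842 eV·nm)

For E = 322.3 keV = 322300 eV:
λ = 1239.842 keV·pm / 322.3 keV
λ = 3.8469 pm

Calculate the Compton shift:
Δλ = λ_C(1 - cos(159°)) = 2.4263 × 1.9336
Δλ = 4.6915 pm

Final wavelength:
λ' = 3.8469 + 4.6915 = 8.5383 pm

Final energy:
E' = hc/λ' = 1239.842 / 8.5383 = 145.2091 keV

(Intermediate values are shown rounded; full precision is carried through to the final answer.)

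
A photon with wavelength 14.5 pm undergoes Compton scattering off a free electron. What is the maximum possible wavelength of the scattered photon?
19.3526 pm (at θ = 180°)

The Compton shift is Δλ = λ_C(1 − cos θ).

Since cos θ ranges from −1 to 1, the factor (1 − cos θ) ranges from 0 to 2; the maximum shift occurs at θ = 180° (backscattering):
Δλ_max = 2λ_C = 2 × 2.4263 pm = 4.8526 pm

Maximum scattered wavelength:
λ'_max = λ₀ + Δλ_max = 14.5 + 4.8526 = 19.3526 pm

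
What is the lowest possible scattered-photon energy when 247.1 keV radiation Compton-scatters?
125.6148 keV (at θ = 180°)

The scattered photon has minimum energy when its wavelength is maximum, i.e., when the Compton shift Δλ = λ_C(1 − cos θ) is maximum. This occurs at θ = 180° (backscattering), giving Δλ_max = 2λ_C = 4.8526 pm.

Initial wavelength: λ₀ = hc/E₀ = 5.0176 pm
Maximum final wavelength: λ'_max = λ₀ + 2λ_C = 5.0176 + 4.8526 = 9.8702 pm
Minimum final energy: E'_min = hc/λ'_max = 125.6148 keV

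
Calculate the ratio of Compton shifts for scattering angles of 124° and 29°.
124° produces the larger shift by a factor of 12.436

Calculate both shifts using Δλ = λ_C(1 - cos θ):

For θ₁ = 29°:
Δλ₁ = 2.4263 × (1 - cos(29°))
Δλ₁ = 2.4263 × 0.1254
Δλ₁ = 0.3042 pm

For θ₂ = 124°:
Δλ₂ = 2.4263 × (1 - cos(124°))
Δλ₂ = 2.4263 × 1.5592
Δλ₂ = 3.7831 pm

The 124° angle produces the larger shift.
Ratio: 3.7831/0.3042 = 12.436

(Intermediate values are shown rounded; full precision is carried through to the final answer.)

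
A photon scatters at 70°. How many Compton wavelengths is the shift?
0.6580 λ_C

The Compton shift formula is:
Δλ = λ_C(1 - cos θ)

Dividing both sides by λ_C:
Δλ/λ_C = 1 - cos θ

For θ = 70°:
Δλ/λ_C = 1 - cos(70°)
Δλ/λ_C = 1 - 0.3420
Δλ/λ_C = 0.6580

This means the shift is 0.6580 × λ_C = 1.5965 pm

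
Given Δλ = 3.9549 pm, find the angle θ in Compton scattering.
129.05°

From the Compton formula Δλ = λ_C(1 - cos θ), we can solve for θ:

cos θ = 1 - Δλ/λ_C

Given:
- Δλ = 3.9549 pm
- λ_C = h/(m_e·c) ≈ 2.42631024 pm

cos θ = 1 - 3.9549/2.42631024
cos θ = 1 - 1.630006
cos θ = -0.630006

θ = arccos(-0.630006)
θ = 129.05°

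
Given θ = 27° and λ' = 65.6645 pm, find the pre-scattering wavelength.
65.4000 pm

From λ' = λ + Δλ, we have λ = λ' - Δλ

First calculate the Compton shift:
Δλ = λ_C(1 - cos θ)
Δλ = 2.4263 × (1 - cos(27°))
Δλ = 2.4263 × 0.1090
Δλ = 0.2645 pm

Initial wavelength:
λ = λ' - Δλ
λ = 65.6645 - 0.2645
λ = 65.4000 pm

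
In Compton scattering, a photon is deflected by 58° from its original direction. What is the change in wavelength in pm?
1.1406 pm

Using the Compton scattering formula:
Δλ = λ_C(1 - cos θ)

where λ_C = h/(m_e·c) ≈ 2.4263 pm is the Compton wavelength of an electron.

For θ = 58°:
cos(58°) = 0.5299
1 - cos(58°) = 0.4701

Δλ = 2.4263 × 0.4701
Δλ = 1.1406 pm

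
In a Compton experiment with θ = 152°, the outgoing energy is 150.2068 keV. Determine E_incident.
336.4000 keV

Convert final energy to wavelength (hc ≈ 1239.842 keV·pm):
λ' = hc/E' = 1239.842 / 150.2068 = 8.2542 pm

Calculate the Compton shift:
Δλ = λ_C(1 - cos(152°))
Δλ = 2.4263 × (1 - cos(152°))
Δλ = 4.5686 pm

Initial wavelength:
λ = λ' - Δλ = 8.2542 - 4.5686 = 3.6856 pm

Initial energy:
E = hc/λ = 1239.842 / 3.6856 = 336.4000 keV

(Intermediate values are shown rounded; full precision is carried through to the final answer.)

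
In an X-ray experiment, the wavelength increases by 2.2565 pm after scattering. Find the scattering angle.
85.99°

From the Compton formula Δλ = λ_C(1 - cos θ), we can solve for θ:

cos θ = 1 - Δλ/λ_C

Given:
- Δλ = 2.2565 pm
- λ_C = h/(m_e·c) ≈ 2.42631024 pm

cos θ = 1 - 2.2565/2.42631024
cos θ = 1 - 0.930013
cos θ = 0.069987

θ = arccos(0.069987)
θ = 85.99°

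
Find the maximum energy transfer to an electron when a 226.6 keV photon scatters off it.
106.5082 keV

Maximum energy transfer occurs at θ = 180° (backscattering).

Initial photon: E₀ = 226.6 keV → λ₀ = 5.4715 pm

Maximum Compton shift (at 180°):
Δλ_max = 2λ_C = 2 × 2.4263 = 4.8526 pm

Final wavelength:
λ' = 5.4715 + 4.8526 = 10.3241 pm

Minimum photon energy (maximum energy to electron):
E'_min = hc/λ' = 120.0918 keV

Maximum electron kinetic energy:
K_max = E₀ - E'_min = 226.6000 - 120.0918 = 106.5082 keV

(Intermediate values are shown rounded; full precision is carried through to the final answer.)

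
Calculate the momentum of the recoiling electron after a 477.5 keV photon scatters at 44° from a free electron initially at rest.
1.7824e-22 kg·m/s

The electron is initially at rest, so by conservation of momentum:
p⃗_e = p⃗₀ − p⃗'  (incident photon momentum minus scattered photon momentum)

Photon momentum magnitudes (p = h/λ = E/c):
λ₀ = hc/E₀ = 2.5965 pm → p₀ = h/λ₀ = 2.5519e-22 kg·m/s
Δλ = λ_C(1 − cos 44°) = 0.6810 pm
λ' = 3.2775 pm → p' = h/λ' = 2.0217e-22 kg·m/s

The scattered photon makes angle θ = 44° with the incident direction, so by the law of cosines:
|p⃗_e|² = p₀² + p'² − 2p₀p'cos θ
|p⃗_e|² = (2.5519e-22)² + (2.0217e-22)² − 2·2.5519e-22·2.0217e-22·cos(44°)
|p⃗_e| = 1.7824e-22 kg·m/s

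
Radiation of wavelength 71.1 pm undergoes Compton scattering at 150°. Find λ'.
75.6276 pm

Using the Compton formula: λ' = λ + λ_C(1 − cos θ)

For θ = 150°, cos θ = -√3/2 (exact) ≈ -0.8660, so:
1 − cos 150° = 1 − (-√3/2) ≈ 1.8660

Δλ = λ_C × 1.8660 = 2.4263 × 1.8660 = 4.5276 pm

λ' = 71.1 + 4.5276 = 75.6276 pm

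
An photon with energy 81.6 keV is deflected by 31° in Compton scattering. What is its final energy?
79.7803 keV

First convert energy to wavelength:
λ = hc/E, with hc ≈ 1239.842 keV·pm (i.e. 1239.842 eV·nm)

For E = 81.6 keV = 81600 eV:
λ = 1239.842 keV·pm / 81.6 keV
λ = 15.1941 pm

Calculate the Compton shift:
Δλ = λ_C(1 - cos(31°)) = 2.4263 × 0.1428
Δλ = 0.3466 pm

Final wavelength:
λ' = 15.1941 + 0.3466 = 15.5407 pm

Final energy:
E' = hc/λ' = 1239.842 / 15.5407 = 79.7803 keV

(Intermediate values are shown rounded; full precision is carried through to the final answer.)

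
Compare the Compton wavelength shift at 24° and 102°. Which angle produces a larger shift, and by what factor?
102° produces the larger shift by a factor of 13.972

Calculate both shifts using Δλ = λ_C(1 - cos θ):

For θ₁ = 24°:
Δλ₁ = 2.4263 × (1 - cos(24°))
Δλ₁ = 2.4263 × 0.0865
Δλ₁ = 0.2098 pm

For θ₂ = 102°:
Δλ₂ = 2.4263 × (1 - cos(102°))
Δλ₂ = 2.4263 × 1.2079
Δλ₂ = 2.9308 pm

The 102° angle produces the larger shift.
Ratio: 2.9308/0.2098 = 13.972

(Intermediate values are shown rounded; full precision is carried through to the final answer.)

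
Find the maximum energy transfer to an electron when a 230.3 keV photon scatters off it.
109.1769 keV

Maximum energy transfer occurs at θ = 180° (backscattering).

Initial photon: E₀ = 230.3 keV → λ₀ = 5.3836 pm

Maximum Compton shift (at 180°):
Δλ_max = 2λ_C = 2 × 2.4263 = 4.8526 pm

Final wavelength:
λ' = 5.3836 + 4.8526 = 10.2362 pm

Minimum photon energy (maximum energy to electron):
E'_min = hc/λ' = 121.1231 keV

Maximum electron kinetic energy:
K_max = E₀ - E'_min = 230.3000 - 121.1231 = 109.1769 keV

(Intermediate values are shown rounded; full precision is carried through to the final answer.)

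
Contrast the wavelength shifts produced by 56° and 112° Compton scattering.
112° produces the larger shift by a factor of 3.118

Calculate both shifts using Δλ = λ_C(1 - cos θ):

For θ₁ = 56°:
Δλ₁ = 2.4263 × (1 - cos(56°))
Δλ₁ = 2.4263 × 0.4408
Δλ₁ = 1.0695 pm

For θ₂ = 112°:
Δλ₂ = 2.4263 × (1 - cos(112°))
Δλ₂ = 2.4263 × 1.3746
Δλ₂ = 3.3352 pm

The 112° angle produces the larger shift.
Ratio: 3.3352/1.0695 = 3.118

(Intermediate values are shown rounded; full precision is carried through to the final answer.)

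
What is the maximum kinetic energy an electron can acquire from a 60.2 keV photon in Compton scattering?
11.4794 keV

Maximum energy transfer occurs at θ = 180° (backscattering).

Initial photon: E₀ = 60.2 keV → λ₀ = 20.5954 pm

Maximum Compton shift (at 180°):
Δλ_max = 2λ_C = 2 × 2.4263 = 4.8526 pm

Final wavelength:
λ' = 20.5954 + 4.8526 = 25.4480 pm

Minimum photon energy (maximum energy to electron):
E'_min = hc/λ' = 48.7206 keV

Maximum electron kinetic energy:
K_max = E₀ - E'_min = 60.2000 - 48.7206 = 11.4794 keV

(Intermediate values are shown rounded; full precision is carried through to the final answer.)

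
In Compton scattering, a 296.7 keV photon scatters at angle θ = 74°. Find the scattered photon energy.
208.8576 keV

First convert energy to wavelength:
λ = hc/E, with hc ≈ 1239.842 keV·pm (i.e. 1239.842 eV·nm)

For E = 296.7 keV = 296700 eV:
λ = 1239.842 keV·pm / 296.7 keV
λ = 4.1788 pm

Calculate the Compton shift:
Δλ = λ_C(1 - cos(74°)) = 2.4263 × 0.7244
Δλ = 1.7575 pm

Final wavelength:
λ' = 4.1788 + 1.7575 = 5.9363 pm

Final energy:
E' = hc/λ' = 1239.842 / 5.9363 = 208.8576 keV

(Intermediate values are shown rounded; full precision is carried through to the final answer.)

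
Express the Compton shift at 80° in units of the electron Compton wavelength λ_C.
0.8264 λ_C

The Compton shift formula is:
Δλ = λ_C(1 - cos θ)

Dividing both sides by λ_C:
Δλ/λ_C = 1 - cos θ

For θ = 80°:
Δλ/λ_C = 1 - cos(80°)
Δλ/λ_C = 1 - 0.1736
Δλ/λ_C = 0.8264

This means the shift is 0.8264 × λ_C = 2.0050 pm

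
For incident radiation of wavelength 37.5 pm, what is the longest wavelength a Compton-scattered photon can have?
42.3526 pm (at θ = 180°)

The Compton shift is Δλ = λ_C(1 − cos θ).

Since cos θ ranges from −1 to 1, the factor (1 − cos θ) ranges from 0 to 2; the maximum shift occurs at θ = 180° (backscattering):
Δλ_max = 2λ_C = 2 × 2.4263 pm = 4.8526 pm

Maximum scattered wavelength:
λ'_max = λ₀ + Δλ_max = 37.5 + 4.8526 = 42.3526 pm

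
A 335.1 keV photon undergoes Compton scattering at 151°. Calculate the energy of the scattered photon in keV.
150.3144 keV

First convert energy to wavelength:
λ = hc/E, with hc ≈ 1239.842 keV·pm (i.e. 1239.842 eV·nm)

For E = 335.1 keV = 335100 eV:
λ = 1239.842 keV·pm / 335.1 keV
λ = 3.6999 pm

Calculate the Compton shift:
Δλ = λ_C(1 - cos(151°)) = 2.4263 × 1.8746
Δλ = 4.5484 pm

Final wavelength:
λ' = 3.6999 + 4.5484 = 8.2483 pm

Final energy:
E' = hc/λ' = 1239.842 / 8.2483 = 150.3144 keV

(Intermediate values are shown rounded; full precision is carried through to the final answer.)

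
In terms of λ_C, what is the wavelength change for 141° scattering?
1.7771 λ_C

The Compton shift formula is:
Δλ = λ_C(1 - cos θ)

Dividing both sides by λ_C:
Δλ/λ_C = 1 - cos θ

For θ = 141°:
Δλ/λ_C = 1 - cos(141°)
Δλ/λ_C = 1 - -0.7771
Δλ/λ_C = 1.7771

This means the shift is 1.7771 × λ_C = 4.3119 pm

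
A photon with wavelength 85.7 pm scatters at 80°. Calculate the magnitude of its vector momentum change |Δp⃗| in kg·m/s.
9.8270e-24 kg·m/s

Photon momentum magnitude is p = h/λ.

Initial momentum:
p₀ = h/λ = 6.6261e-34/8.5700e-11 = 7.7317e-24 kg·m/s

After scattering:
λ' = λ + Δλ = 85.7 + 2.0050 = 87.7050 pm
p' = h/λ' = 6.6261e-34/8.7705e-11 = 7.5550e-24 kg·m/s

Momentum is a vector; the scattered photon's direction makes angle θ = 80° with the incident direction. The magnitude of the vector change Δp⃗ = p⃗₀ − p⃗' is found from the law of cosines:
|Δp⃗|² = p₀² + p'² − 2p₀p'cos θ
|Δp⃗|² = (7.7317e-24)² + (7.5550e-24)² − 2·7.7317e-24·7.5550e-24·cos(80°)
|Δp⃗| = 9.8270e-24 kg·m/s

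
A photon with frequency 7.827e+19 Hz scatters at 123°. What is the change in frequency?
3.871e+19 Hz (decrease)

Convert frequency to wavelength (c = 299792458 m/s):
λ₀ = c/f₀ = 299792458/7.827e+19 = 3.8302345e-12 m = 3.8302 pm

Calculate Compton shift:
Δλ = λ_C(1 - cos(123°)) = 3.7478 pm

Final wavelength:
λ' = λ₀ + Δλ = 3.8302 + 3.7478 = 7.5780 pm

Final frequency:
f' = c/λ' = 299792458/7.5780080e-12 = 3.9560852e+19 Hz

Frequency shift (decrease):
Δf = f₀ - f' = 7.827e+19 - 3.9560852e+19 = 3.871e+19 Hz

(Intermediate values are shown rounded; full precision is carried through to the final answer.)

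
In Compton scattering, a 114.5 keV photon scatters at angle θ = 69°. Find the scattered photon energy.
100.1074 keV

First convert energy to wavelength:
λ = hc/E, with hc ≈ 1239.842 keV·pm (i.e. 1239.842 eV·nm)

For E = 114.5 keV = 114500 eV:
λ = 1239.842 keV·pm / 114.5 keV
λ = 10.8283 pm

Calculate the Compton shift:
Δλ = λ_C(1 - cos(69°)) = 2.4263 × 0.6416
Δλ = 1.5568 pm

Final wavelength:
λ' = 10.8283 + 1.5568 = 12.3851 pm

Final energy:
E' = hc/λ' = 1239.842 / 12.3851 = 100.1074 keV

(Intermediate values are shown rounded; full precision is carried through to the final answer.)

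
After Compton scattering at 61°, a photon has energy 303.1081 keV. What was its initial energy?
436.5000 keV

Convert final energy to wavelength (hc ≈ 1239.842 keV·pm):
λ' = hc/E' = 1239.842 / 303.1081 = 4.0904 pm

Calculate the Compton shift:
Δλ = λ_C(1 - cos(61°))
Δλ = 2.4263 × (1 - cos(61°))
Δλ = 1.2500 pm

Initial wavelength:
λ = λ' - Δλ = 4.0904 - 1.2500 = 2.8404 pm

Initial energy:
E = hc/λ = 1239.842 / 2.8404 = 436.5000 keV

(Intermediate values are shown rounded; full precision is carried through to the final answer.)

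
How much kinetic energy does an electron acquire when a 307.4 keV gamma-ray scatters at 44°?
44.4033 keV

By energy conservation: K_e = E_initial - E_final

First find the scattered photon energy:
Initial wavelength: λ = hc/E = 4.0333 pm
Compton shift: Δλ = λ_C(1 - cos(44°)) = 0.6810 pm
Final wavelength: λ' = 4.0333 + 0.6810 = 4.7143 pm
Final photon energy: E' = hc/λ' = 262.9967 keV

Electron kinetic energy:
K_e = E - E' = 307.4000 - 262.9967 = 44.4033 keV

(Intermediate values are shown rounded; full precision is carried through to the final answer.)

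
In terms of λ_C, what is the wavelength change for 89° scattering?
0.9825 λ_C

The Compton shift formula is:
Δλ = λ_C(1 - cos θ)

Dividing both sides by λ_C:
Δλ/λ_C = 1 - cos θ

For θ = 89°:
Δλ/λ_C = 1 - cos(89°)
Δλ/λ_C = 1 - 0.0175
Δλ/λ_C = 0.9825

This means the shift is 0.9825 × λ_C = 2.3840 pm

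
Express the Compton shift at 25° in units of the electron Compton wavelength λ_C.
0.0937 λ_C

The Compton shift formula is:
Δλ = λ_C(1 - cos θ)

Dividing both sides by λ_C:
Δλ/λ_C = 1 - cos θ

For θ = 25°:
Δλ/λ_C = 1 - cos(25°)
Δλ/λ_C = 1 - 0.9063
Δλ/λ_C = 0.0937

This means the shift is 0.0937 × λ_C = 0.2273 pm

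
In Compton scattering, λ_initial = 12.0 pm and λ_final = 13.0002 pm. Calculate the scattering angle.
54.00°

First find the wavelength shift:
Δλ = λ' - λ = 13.0002 - 12.0 = 1.0002 pm

Using Δλ = λ_C(1 - cos θ), with λ_C = h/(m_e·c) ≈ 2.42631024 pm:
cos θ = 1 - Δλ/λ_C
cos θ = 1 - 1.0002/2.42631024
cos θ = 0.587769

θ = arccos(0.587769)
θ = 54.00°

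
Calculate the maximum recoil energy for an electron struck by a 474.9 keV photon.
308.7762 keV

Maximum energy transfer occurs at θ = 180° (backscattering).

Initial photon: E₀ = 474.9 keV → λ₀ = 2.6107 pm

Maximum Compton shift (at 180°):
Δλ_max = 2λ_C = 2 × 2.4263 = 4.8526 pm

Final wavelength:
λ' = 2.6107 + 4.8526 = 7.4634 pm

Minimum photon energy (maximum energy to electron):
E'_min = hc/λ' = 166.1238 keV

Maximum electron kinetic energy:
K_max = E₀ - E'_min = 474.9000 - 166.1238 = 308.7762 keV

(Intermediate values are shown rounded; full precision is carried through to the final answer.)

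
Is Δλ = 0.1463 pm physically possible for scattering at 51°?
No, inconsistent

Calculate the expected shift for θ = 51°:

Δλ_expected = λ_C(1 - cos(51°))
Δλ_expected = 2.4263 × (1 - cos(51°))
Δλ_expected = 2.4263 × 0.3707
Δλ_expected = 0.8994 pm

Given shift: 0.1463 pm
Expected shift: 0.8994 pm
Difference: 0.7531 pm

The values do not match. The given shift corresponds to θ ≈ 20.0°, not 51°.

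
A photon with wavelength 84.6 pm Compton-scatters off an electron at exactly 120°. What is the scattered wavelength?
88.2395 pm

Using the Compton formula: λ' = λ + λ_C(1 − cos θ)

For θ = 120°, cos θ = -1/2 (exact) = -0.5000, so:
1 − cos 120° = 1 − (-1/2) = 1.5000

Δλ = λ_C × 1.5000 = 2.4263 × 1.5000 = 3.6395 pm

λ' = 84.6 + 3.6395 = 88.2395 pm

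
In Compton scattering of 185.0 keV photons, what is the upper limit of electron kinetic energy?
77.6959 keV

Maximum energy transfer occurs at θ = 180° (backscattering).

Initial photon: E₀ = 185.0 keV → λ₀ = 6.7018 pm

Maximum Compton shift (at 180°):
Δλ_max = 2λ_C = 2 × 2.4263 = 4.8526 pm

Final wavelength:
λ' = 6.7018 + 4.8526 = 11.5545 pm

Minimum photon energy (maximum energy to electron):
E'_min = hc/λ' = 107.3041 keV

Maximum electron kinetic energy:
K_max = E₀ - E'_min = 185.0000 - 107.3041 = 77.6959 keV

(Intermediate values are shown rounded; full precision is carried through to the final answer.)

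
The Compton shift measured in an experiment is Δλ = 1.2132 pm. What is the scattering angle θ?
60.00°

From the Compton formula Δλ = λ_C(1 - cos θ), we can solve for θ:

cos θ = 1 - Δλ/λ_C

Given:
- Δλ = 1.2132 pm
- λ_C = h/(m_e·c) ≈ 2.42631024 pm

cos θ = 1 - 1.2132/2.42631024
cos θ = 1 - 0.500018
cos θ = 0.499982

θ = arccos(0.499982)
θ = 60.00°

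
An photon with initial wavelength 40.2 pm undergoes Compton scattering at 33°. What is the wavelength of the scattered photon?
40.5914 pm

Using the Compton scattering formula:
λ' = λ + Δλ = λ + λ_C(1 - cos θ)

Given:
- Initial wavelength λ = 40.2 pm
- Scattering angle θ = 33°
- Compton wavelength λ_C ≈ 2.4263 pm

Calculate the shift:
Δλ = 2.4263 × (1 - cos(33°))
Δλ = 2.4263 × 0.1613
Δλ = 0.3914 pm

Final wavelength:
λ' = 40.2 + 0.3914 = 40.5914 pm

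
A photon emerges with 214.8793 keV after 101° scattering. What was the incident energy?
430.4000 keV

Convert final energy to wavelength (hc ≈ 1239.842 keV·pm):
λ' = hc/E' = 1239.842 / 214.8793 = 5.7699 pm

Calculate the Compton shift:
Δλ = λ_C(1 - cos(101°))
Δλ = 2.4263 × (1 - cos(101°))
Δλ = 2.8893 pm

Initial wavelength:
λ = λ' - Δλ = 5.7699 - 2.8893 = 2.8807 pm

Initial energy:
E = hc/λ = 1239.842 / 2.8807 = 430.4000 keV

(Intermediate values are shown rounded; full precision is carried through to the final answer.)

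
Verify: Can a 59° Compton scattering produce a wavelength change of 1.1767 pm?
Yes, consistent

Calculate the expected shift for θ = 59°:

Δλ_expected = λ_C(1 - cos(59°))
Δλ_expected = 2.4263 × (1 - cos(59°))
Δλ_expected = 2.4263 × 0.4850
Δλ_expected = 1.1767 pm

Given shift: 1.1767 pm
Expected shift: 1.1767 pm
Difference: 0.0000 pm

The values match. This is consistent with Compton scattering at the stated angle.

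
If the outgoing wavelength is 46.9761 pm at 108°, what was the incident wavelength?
43.8000 pm

From λ' = λ + Δλ, we have λ = λ' - Δλ

First calculate the Compton shift:
Δλ = λ_C(1 - cos θ)
Δλ = 2.4263 × (1 - cos(108°))
Δλ = 2.4263 × 1.3090
Δλ = 3.1761 pm

Initial wavelength:
λ = λ' - Δλ
λ = 46.9761 - 3.1761
λ = 43.8000 pm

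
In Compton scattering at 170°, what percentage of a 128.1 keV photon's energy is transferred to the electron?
0.3322 (or 33.22%)

Calculate initial and final photon energies:

Initial: E₀ = 128.1 keV → λ₀ = 9.6787 pm
Compton shift: Δλ = 4.8158 pm
Final wavelength: λ' = 14.4945 pm
Final energy: E' = 85.5390 keV

Fractional energy loss:
(E₀ - E')/E₀ = (128.1000 - 85.5390)/128.1000
= 42.5610/128.1000
= 0.3322
= 33.22%

(Intermediate values are shown rounded; full precision is carried through to the final answer.)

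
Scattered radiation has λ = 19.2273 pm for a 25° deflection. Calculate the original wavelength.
19.0000 pm

From λ' = λ + Δλ, we have λ = λ' - Δλ

First calculate the Compton shift:
Δλ = λ_C(1 - cos θ)
Δλ = 2.4263 × (1 - cos(25°))
Δλ = 2.4263 × 0.0937
Δλ = 0.2273 pm

Initial wavelength:
λ = λ' - Δλ
λ = 19.2273 - 0.2273
λ = 19.0000 pm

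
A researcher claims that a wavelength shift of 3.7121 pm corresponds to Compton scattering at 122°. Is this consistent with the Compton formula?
Yes, consistent

Calculate the expected shift for θ = 122°:

Δλ_expected = λ_C(1 - cos(122°))
Δλ_expected = 2.4263 × (1 - cos(122°))
Δλ_expected = 2.4263 × 1.5299
Δλ_expected = 3.7121 pm

Given shift: 3.7121 pm
Expected shift: 3.7121 pm
Difference: 0.0000 pm

The values match. This is consistent with Compton scattering at the stated angle.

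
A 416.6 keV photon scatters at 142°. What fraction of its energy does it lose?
0.5931 (or 59.31%)

Calculate initial and final photon energies:

Initial: E₀ = 416.6 keV → λ₀ = 2.9761 pm
Compton shift: Δλ = 4.3383 pm
Final wavelength: λ' = 7.3144 pm
Final energy: E' = 169.5078 keV

Fractional energy loss:
(E₀ - E')/E₀ = (416.6000 - 169.5078)/416.6000
= 247.0922/416.6000
= 0.5931
= 59.31%

(Intermediate values are shown rounded; full precision is carried through to the final answer.)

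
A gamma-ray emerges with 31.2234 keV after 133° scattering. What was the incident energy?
34.8000 keV

Convert final energy to wavelength (hc ≈ 1239.842 keV·pm):
λ' = hc/E' = 1239.842 / 31.2234 = 39.7087 pm

Calculate the Compton shift:
Δλ = λ_C(1 - cos(133°))
Δλ = 2.4263 × (1 - cos(133°))
Δλ = 4.0810 pm

Initial wavelength:
λ = λ' - Δλ = 39.7087 - 4.0810 = 35.6277 pm

Initial energy:
E = hc/λ = 1239.842 / 35.6277 = 34.8000 keV

(Intermediate values are shown rounded; full precision is carried through to the final answer.)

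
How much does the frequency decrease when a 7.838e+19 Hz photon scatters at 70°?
2.308e+19 Hz (decrease)

Convert frequency to wavelength (c = 299792458 m/s):
λ₀ = c/f₀ = 299792458/7.838e+19 = 3.8248591e-12 m = 3.8249 pm

Calculate Compton shift:
Δλ = λ_C(1 - cos(70°)) = 1.5965 pm

Final wavelength:
λ' = λ₀ + Δλ = 3.8249 + 1.5965 = 5.4213 pm

Final frequency:
f' = c/λ' = 299792458/5.4213224e-12 = 5.5298770e+19 Hz

Frequency shift (decrease):
Δf = f₀ - f' = 7.838e+19 - 5.5298770e+19 = 2.308e+19 Hz

(Intermediate values are shown rounded; full precision is carried through to the final answer.)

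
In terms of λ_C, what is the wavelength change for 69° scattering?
0.6416 λ_C

The Compton shift formula is:
Δλ = λ_C(1 - cos θ)

Dividing both sides by λ_C:
Δλ/λ_C = 1 - cos θ

For θ = 69°:
Δλ/λ_C = 1 - cos(69°)
Δλ/λ_C = 1 - 0.3584
Δλ/λ_C = 0.6416

This means the shift is 0.6416 × λ_C = 1.5568 pm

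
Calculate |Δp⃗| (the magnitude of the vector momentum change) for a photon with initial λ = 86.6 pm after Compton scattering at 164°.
1.4759e-23 kg·m/s

Photon momentum magnitude is p = h/λ.

Initial momentum:
p₀ = h/λ = 6.6261e-34/8.6600e-11 = 7.6514e-24 kg·m/s

After scattering:
λ' = λ + Δλ = 86.6 + 4.7586 = 91.3586 pm
p' = h/λ' = 6.6261e-34/9.1359e-11 = 7.2528e-24 kg·m/s

Momentum is a vector; the scattered photon's direction makes angle θ = 164° with the incident direction. The magnitude of the vector change Δp⃗ = p⃗₀ − p⃗' is found from the law of cosines:
|Δp⃗|² = p₀² + p'² − 2p₀p'cos θ
|Δp⃗|² = (7.6514e-24)² + (7.2528e-24)² − 2·7.6514e-24·7.2528e-24·cos(164°)
|Δp⃗| = 1.4759e-23 kg·m/s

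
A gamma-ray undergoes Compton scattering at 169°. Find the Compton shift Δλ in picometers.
4.8080 pm

Using the Compton scattering formula:
Δλ = λ_C(1 - cos θ)

where λ_C = h/(m_e·c) ≈ 2.4263 pm is the Compton wavelength of an electron.

For θ = 169°:
cos(169°) = -0.9816
1 - cos(169°) = 1.9816

Δλ = 2.4263 × 1.9816
Δλ = 4.8080 pm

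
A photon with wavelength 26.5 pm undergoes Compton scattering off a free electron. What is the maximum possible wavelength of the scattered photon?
31.3526 pm (at θ = 180°)

The Compton shift is Δλ = λ_C(1 − cos θ).

Since cos θ ranges from −1 to 1, the factor (1 − cos θ) ranges from 0 to 2; the maximum shift occurs at θ = 180° (backscattering):
Δλ_max = 2λ_C = 2 × 2.4263 pm = 4.8526 pm

Maximum scattered wavelength:
λ'_max = λ₀ + Δλ_max = 26.5 + 4.8526 = 31.3526 pm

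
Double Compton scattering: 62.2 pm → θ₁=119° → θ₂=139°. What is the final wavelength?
70.0601 pm

Apply Compton shift twice:

First scattering at θ₁ = 119°:
Δλ₁ = λ_C(1 - cos(119°))
Δλ₁ = 2.4263 × 1.4848
Δλ₁ = 3.6026 pm

After first scattering:
λ₁ = 62.2 + 3.6026 = 65.8026 pm

Second scattering at θ₂ = 139°:
Δλ₂ = λ_C(1 - cos(139°))
Δλ₂ = 2.4263 × 1.7547
Δλ₂ = 4.2575 pm

Final wavelength:
λ₂ = 65.8026 + 4.2575 = 70.0601 pm

Total shift: Δλ_total = 3.6026 + 4.2575 = 7.8601 pm

(Intermediate values are shown rounded; full precision is carried through to the final answer.)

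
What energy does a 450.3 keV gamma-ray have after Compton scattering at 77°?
267.5603 keV

First convert energy to wavelength:
λ = hc/E, with hc ≈ 1239.842 keV·pm (i.e. 1239.842 eV·nm)

For E = 450.3 keV = 450300 eV:
λ = 1239.842 keV·pm / 450.3 keV
λ = 2.7534 pm

Calculate the Compton shift:
Δλ = λ_C(1 - cos(77°)) = 2.4263 × 0.7750
Δλ = 1.8805 pm

Final wavelength:
λ' = 2.7534 + 1.8805 = 4.6339 pm

Final energy:
E' = hc/λ' = 1239.842 / 4.6339 = 267.5603 keV

(Intermediate values are shown rounded; full precision is carried through to the final answer.)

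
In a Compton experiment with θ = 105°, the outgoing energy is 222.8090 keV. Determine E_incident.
493.8999 keV

Convert final energy to wavelength (hc ≈ 1239.842 keV·pm):
λ' = hc/E' = 1239.842 / 222.8090 = 5.5646 pm

Calculate the Compton shift:
Δλ = λ_C(1 - cos(105°))
Δλ = 2.4263 × (1 - cos(105°))
Δλ = 3.0543 pm

Initial wavelength:
λ = λ' - Δλ = 5.5646 - 3.0543 = 2.5103 pm

Initial energy:
E = hc/λ = 1239.842 / 2.5103 = 493.8999 keV

(Intermediate values are shown rounded; full precision is carried through to the final answer.)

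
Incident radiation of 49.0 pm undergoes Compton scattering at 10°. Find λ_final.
49.0369 pm

Using the Compton scattering formula:
λ' = λ + Δλ = λ + λ_C(1 - cos θ)

Given:
- Initial wavelength λ = 49.0 pm
- Scattering angle θ = 10°
- Compton wavelength λ_C ≈ 2.4263 pm

Calculate the shift:
Δλ = 2.4263 × (1 - cos(10°))
Δλ = 2.4263 × 0.0152
Δλ = 0.0369 pm

Final wavelength:
λ' = 49.0 + 0.0369 = 49.0369 pm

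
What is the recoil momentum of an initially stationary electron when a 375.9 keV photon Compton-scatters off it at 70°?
2.0020e-22 kg·m/s

The electron is initially at rest, so by conservation of momentum:
p⃗_e = p⃗₀ − p⃗'  (incident photon momentum minus scattered photon momentum)

Photon momentum magnitudes (p = h/λ = E/c):
λ₀ = hc/E₀ = 3.2983 pm → p₀ = h/λ₀ = 2.0089e-22 kg·m/s
Δλ = λ_C(1 − cos 70°) = 1.5965 pm
λ' = 4.8948 pm → p' = h/λ' = 1.3537e-22 kg·m/s

The scattered photon makes angle θ = 70° with the incident direction, so by the law of cosines:
|p⃗_e|² = p₀² + p'² − 2p₀p'cos θ
|p⃗_e|² = (2.0089e-22)² + (1.3537e-22)² − 2·2.0089e-22·1.3537e-22·cos(70°)
|p⃗_e| = 2.0020e-22 kg·m/s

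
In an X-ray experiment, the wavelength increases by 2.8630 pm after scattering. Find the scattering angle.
100.37°

From the Compton formula Δλ = λ_C(1 - cos θ), we can solve for θ:

cos θ = 1 - Δλ/λ_C

Given:
- Δλ = 2.8630 pm
- λ_C = h/(m_e·c) ≈ 2.42631024 pm

cos θ = 1 - 2.8630/2.42631024
cos θ = 1 - 1.179981
cos θ = -0.179981

θ = arccos(-0.179981)
θ = 100.37°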